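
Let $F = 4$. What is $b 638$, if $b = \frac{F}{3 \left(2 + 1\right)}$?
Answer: $\frac{2552}{9} \approx 283.56$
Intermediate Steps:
$b = \frac{4}{9}$ ($b = \frac{4}{3 \left(2 + 1\right)} = \frac{4}{3 \cdot 3} = \frac{4}{9} \approx 0.44444$)
$b 638 = \frac{4}{9} \cdot 638 = \frac{2552}{9}$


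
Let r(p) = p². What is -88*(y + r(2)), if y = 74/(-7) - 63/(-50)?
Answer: 81796/175 ≈ 467.41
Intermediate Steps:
y = -3259/350 (y = 74*(-⅐) - 63*(-1/50) = -74/7 + 63/50 = -3259/350 ≈ -9.3114)
-88*(y + r(2)) = -88*(-3259/350 + 2²) = -88*(-3259/350 + 4) = -88*(-1859/350) = 81796/175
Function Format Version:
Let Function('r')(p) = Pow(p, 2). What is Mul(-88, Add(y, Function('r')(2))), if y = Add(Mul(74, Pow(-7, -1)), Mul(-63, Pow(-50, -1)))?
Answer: Rational(81796, 175) ≈ 467.41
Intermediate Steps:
y = Rational(-3259, 350) (y = Add(Mul(74, Rational(-1, 7)), Mul(-63, Rational(-1, 50))) = Add(Rational(-74, 7), Rational(63, 50)) = Rational(-3259, 350) ≈ -9.3114)
Mul(-88, Add(y, Function('r')(2))) = Mul(-88, Add(Rational(-3259, 350), Pow(2, 2))) = Mul(-88, Add(Rational(-3259, 350), 4)) = Mul(-88, Rational(-1859, 350)) = Rational(81796, 175)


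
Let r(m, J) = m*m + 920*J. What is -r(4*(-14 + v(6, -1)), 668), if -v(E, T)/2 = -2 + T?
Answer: -615584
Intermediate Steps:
v(E, T) = 4 - 2*T (v(E, T) = -2*(-2 + T) = 4 - 2*T)
r(m, J) = m² + 920*J
-r(4*(-14 + v(6, -1)), 668) = -((4*(-14 + (4 - 2*(-1))))² + 920*668) = -((4*(-14 + (4 + 2)))² + 614560) = -((4*(-14 + 6))² + 614560) = -((4*(-8))² + 614560) = -((-32)² + 614560) = -(1024 + 614560) = -1*615584 = -615584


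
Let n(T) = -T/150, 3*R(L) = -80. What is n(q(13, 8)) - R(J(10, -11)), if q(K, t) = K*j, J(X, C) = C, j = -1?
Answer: 4013/150 ≈ 26.753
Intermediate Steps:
R(L) = -80/3 (R(L) = (⅓)*(-80) = -80/3)
q(K, t) = -K (q(K, t) = K*(-1) = -K)
n(T) = -T/150
n(q(13, 8)) - R(J(10, -11)) = -(-1)*13/150 - 1*(-80/3) = -1/150*(-13) + 80/3 = 13/150 + 80/3 = 4013/150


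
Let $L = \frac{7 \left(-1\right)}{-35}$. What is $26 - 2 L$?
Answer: $\frac{128}{5} \approx 25.6$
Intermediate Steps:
$L = \frac{1}{5}$ ($L = \left(-7\right) \left(- \frac{1}{35}\right) = \frac{1}{5} \approx 0.2$)
$26 - 2 L = 26 - \frac{2}{5} = \frac{128}{5}$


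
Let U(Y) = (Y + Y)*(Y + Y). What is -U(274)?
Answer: -300304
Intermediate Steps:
U(Y) = 4*Y² (U(Y) = (2*Y)*(2*Y) = 4*Y²)
-U(274) = -4*274² = -4*75076 = -1*300304 = -300304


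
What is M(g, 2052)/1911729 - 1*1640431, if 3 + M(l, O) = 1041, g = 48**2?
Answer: -1045353171387/637243 ≈ -1.6404e+6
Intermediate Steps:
g = 2304
M(l, O) = 1038 (M(l, O) = -3 + 1041 = 1038)
M(g, 2052)/1911729 - 1*1640431 = 1038/1911729 - 1*1640431 = 1038*(1/1911729) - 1640431 = 346/637243 - 1640431 = -1045353171387/637243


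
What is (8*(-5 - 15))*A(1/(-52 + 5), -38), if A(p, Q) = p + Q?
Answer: 285920/47 ≈ 6083.4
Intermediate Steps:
A(p, Q) = Q + p
(8*(-5 - 15))*A(1/(-52 + 5), -38) = (8*(-5 - 15))*(-38 + 1/(-52 + 5)) = (8*(-20))*(-38 + 1/(-47)) = -160*(-38 - 1/47) = -160*(-1787/47) = 285920/47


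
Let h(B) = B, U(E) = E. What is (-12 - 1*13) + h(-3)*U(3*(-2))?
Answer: -7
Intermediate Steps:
(-12 - 1*13) + h(-3)*U(3*(-2)) = (-12 - 1*13) - 9*(-2) = (-12 - 13) - 3*(-6) = -25 + 18 = -7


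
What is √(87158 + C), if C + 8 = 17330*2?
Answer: √121810 ≈ 349.01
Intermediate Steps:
C = 34652 (C = -8 + 17330*2 = -8 + 34660 = 34652)
√(87158 + C) = √(87158 + 34652) = √121810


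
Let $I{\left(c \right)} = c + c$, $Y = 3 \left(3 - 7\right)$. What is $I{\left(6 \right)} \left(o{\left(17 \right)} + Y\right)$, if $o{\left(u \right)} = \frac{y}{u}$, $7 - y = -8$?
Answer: $- \frac{2268}{17} \approx -133.41$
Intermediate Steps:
$y = 15$ ($y = 7 - -8 = 7 + 8 = 15$)
$o{\left(u \right)} = \frac{15}{u}$
$Y = -12$ ($Y = 3 \left(-4\right) = -12$)
$I{\left(c \right)} = 2 c$
$I{\left(6 \right)} \left(o{\left(17 \right)} + Y\right) = 2 \cdot 6 \left(\frac{15}{17} - 12\right) = 12 \left(15 \cdot \frac{1}{17} - 12\right) = 12 \left(\frac{15}{17} - 12\right) = 12 \left(- \frac{189}{17}\right) = - \frac{2268}{17}$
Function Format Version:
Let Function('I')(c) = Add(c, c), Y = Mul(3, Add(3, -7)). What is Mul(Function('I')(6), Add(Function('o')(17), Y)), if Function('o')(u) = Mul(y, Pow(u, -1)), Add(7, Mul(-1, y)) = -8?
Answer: Rational(-2268, 17) ≈ -133.41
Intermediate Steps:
y = 15 (y = Add(7, Mul(-1, -8)) = Add(7, 8) = 15)
Function('o')(u) = Mul(15, Pow(u, -1))
Y = -12 (Y = Mul(3, -4) = -12)
Function('I')(c) = Mul(2, c)
Mul(Function('I')(6), Add(Function('o')(17), Y)) = Mul(Mul(2, 6), Add(Mul(15, Pow(17, -1)), -12)) = Mul(12, Add(Mul(15, Rational(1, 17)), -12)) = Mul(12, Add(Rational(15, 17), -12)) = Mul(12, Rational(-189, 17)) = Rational(-2268, 17)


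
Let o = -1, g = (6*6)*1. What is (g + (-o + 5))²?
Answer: 1764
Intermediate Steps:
g = 36 (g = 36*1 = 36)
(g + (-o + 5))² = (36 + (-1*(-1) + 5))² = (36 + (1 + 5))² = (36 + 6)² = 42² = 1764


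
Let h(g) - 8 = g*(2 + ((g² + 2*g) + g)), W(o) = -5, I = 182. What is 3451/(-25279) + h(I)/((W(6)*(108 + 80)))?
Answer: -2278247691/349445 ≈ -6519.6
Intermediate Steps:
h(g) = 8 + g*(2 + g² + 3*g) (h(g) = 8 + g*(2 + ((g² + 2*g) + g)) = 8 + g*(2 + (g² + 3*g)) = 8 + g*(2 + g² + 3*g))
3451/(-25279) + h(I)/((W(6)*(108 + 80))) = 3451/(-25279) + (8 + 182³ + 2*182 + 3*182²)/((-5*(108 + 80))) = 3451*(-1/25279) + (8 + 6028568 + 364 + 3*33124)/((-5*188)) = -203/1487 + (8 + 6028568 + 364 + 99372)/(-940) = -203/1487 + 6128312*(-1/940) = -203/1487 - 1532078/235 = -2278247691/349445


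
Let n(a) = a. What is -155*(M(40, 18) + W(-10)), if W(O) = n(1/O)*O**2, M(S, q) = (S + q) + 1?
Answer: -7595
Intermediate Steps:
M(S, q) = 1 + S + q
W(O) = O (W(O) = O**2/O = O)
-155*(M(40, 18) + W(-10)) = -155*((1 + 40 + 18) - 10) = -155*(59 - 10) = -155*49 = -7595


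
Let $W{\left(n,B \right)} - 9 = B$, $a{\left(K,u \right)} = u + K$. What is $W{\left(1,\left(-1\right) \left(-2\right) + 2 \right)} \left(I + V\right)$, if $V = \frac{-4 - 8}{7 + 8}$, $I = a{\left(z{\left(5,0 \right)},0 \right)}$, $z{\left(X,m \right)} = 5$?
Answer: $\frac{273}{5} \approx 54.6$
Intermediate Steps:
$a{\left(K,u \right)} = K + u$
$W{\left(n,B \right)} = 9 + B$
$I = 5$ ($I = 5 + 0 = 5$)
$V = - \frac{4}{5}$ ($V = - \frac{12}{15} = \left(-12\right) \frac{1}{15} = - \frac{4}{5} \approx -0.8$)
$W{\left(1,\left(-1\right) \left(-2\right) + 2 \right)} \left(I + V\right) = \left(9 + \left(\left(-1\right) \left(-2\right) + 2\right)\right) \left(5 - \frac{4}{5}\right) = \left(9 + \left(2 + 2\right)\right) \frac{21}{5} = \left(9 + 4\right) \frac{21}{5} = 13 \cdot \frac{21}{5} = \frac{273}{5}$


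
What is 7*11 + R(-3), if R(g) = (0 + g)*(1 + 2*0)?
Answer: 74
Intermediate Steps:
R(g) = g (R(g) = g*(1 + 0) = g*1 = g)
7*11 + R(-3) = 7*11 - 3 = 77 - 3 = 74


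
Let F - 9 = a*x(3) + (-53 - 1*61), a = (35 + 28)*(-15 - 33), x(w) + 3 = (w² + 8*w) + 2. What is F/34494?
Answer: -32291/11498 ≈ -2.8084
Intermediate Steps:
x(w) = -1 + w² + 8*w (x(w) = -3 + ((w² + 8*w) + 2) = -3 + (2 + w² + 8*w) = -1 + w² + 8*w)
a = -3024 (a = 63*(-48) = -3024)
F = -96873 (F = 9 + (-3024*(-1 + 3² + 8*3) + (-53 - 1*61)) = 9 + (-3024*(-1 + 9 + 24) + (-53 - 61)) = 9 + (-3024*32 - 114) = 9 + (-96768 - 114) = 9 - 96882 = -96873)
F/34494 = -96873/34494 = -96873*1/34494 = -32291/11498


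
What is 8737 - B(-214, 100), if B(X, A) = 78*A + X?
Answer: 1151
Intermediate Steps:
B(X, A) = X + 78*A
8737 - B(-214, 100) = 8737 - (-214 + 78*100) = 8737 - (-214 + 7800) = 8737 - 1*7586 = 8737 - 7586 = 1151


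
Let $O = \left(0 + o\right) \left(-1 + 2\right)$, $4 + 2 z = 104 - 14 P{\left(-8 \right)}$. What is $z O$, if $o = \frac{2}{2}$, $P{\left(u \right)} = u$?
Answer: $106$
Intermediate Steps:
$o = 1$ ($o = 2 \cdot \frac{1}{2} = 1$)
$z = 106$ ($z = -2 + \frac{104 - -112}{2} = -2 + \frac{104 + 112}{2} = -2 + \frac{1}{2} \cdot 216 = -2 + 108 = 106$)
$O = 1$ ($O = \left(0 + 1\right) \left(-1 + 2\right) = 1 \cdot 1 = 1$)
$z O = 106 \cdot 1 = 106$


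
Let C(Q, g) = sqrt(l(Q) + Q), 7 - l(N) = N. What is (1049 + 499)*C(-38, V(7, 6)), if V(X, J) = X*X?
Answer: 1548*sqrt(7) ≈ 4095.6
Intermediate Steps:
V(X, J) = X**2
l(N) = 7 - N
C(Q, g) = sqrt(7) (C(Q, g) = sqrt((7 - Q) + Q) = sqrt(7))
(1049 + 499)*C(-38, V(7, 6)) = (1049 + 499)*sqrt(7) = 1548*sqrt(7)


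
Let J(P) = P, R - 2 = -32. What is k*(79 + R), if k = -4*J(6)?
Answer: -1176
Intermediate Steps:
R = -30 (R = 2 - 32 = -30)
k = -24 (k = -4*6 = -24)
k*(79 + R) = -24*(79 - 30) = -24*49 = -1176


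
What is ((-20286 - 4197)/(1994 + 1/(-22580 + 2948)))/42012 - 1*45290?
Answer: -2069011324791406/45683623569 ≈ -45290.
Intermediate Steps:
((-20286 - 4197)/(1994 + 1/(-22580 + 2948)))/42012 - 1*45290 = -24483/(1994 + 1/(-19632))*(1/42012) - 45290 = -24483/(1994 - 1/19632)*(1/42012) - 45290 = -24483/39146207/19632*(1/42012) - 45290 = -24483*19632/39146207*(1/42012) - 45290 = -480650256/39146207*1/42012 - 45290 = -13351396/45683623569 - 45290 = -2069011324791406/45683623569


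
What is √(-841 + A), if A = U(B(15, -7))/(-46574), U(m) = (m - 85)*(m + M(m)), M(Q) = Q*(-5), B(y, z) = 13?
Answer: I*√456104747593/23287 ≈ 29.001*I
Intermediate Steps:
M(Q) = -5*Q
U(m) = -4*m*(-85 + m) (U(m) = (m - 85)*(m - 5*m) = (-85 + m)*(-4*m) = -4*m*(-85 + m))
A = -1872/23287 (A = (4*13*(85 - 1*13))/(-46574) = (4*13*(85 - 13))*(-1/46574) = (4*13*72)*(-1/46574) = 3744*(-1/46574) = -1872/23287 ≈ -0.080388)
√(-841 + A) = √(-841 - 1872/23287) = √(-19586239/23287) = I*√456104747593/23287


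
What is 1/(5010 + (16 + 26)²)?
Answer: 1/6774 ≈ 0.00014762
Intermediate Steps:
1/(5010 + (16 + 26)²) = 1/(5010 + 42²) = 1/(5010 + 1764) = 1/6774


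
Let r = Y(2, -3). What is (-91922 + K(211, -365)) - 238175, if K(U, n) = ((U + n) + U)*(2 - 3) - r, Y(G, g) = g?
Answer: -330151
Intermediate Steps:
r = -3
K(U, n) = 3 - n - 2*U (K(U, n) = ((U + n) + U)*(2 - 3) - 1*(-3) = (n + 2*U)*(-1) + 3 = (-n - 2*U) + 3 = 3 - n - 2*U)
(-91922 + K(211, -365)) - 238175 = (-91922 + (3 - 1*(-365) - 2*211)) - 238175 = (-91922 + (3 + 365 - 422)) - 238175 = (-91922 - 54) - 238175 = -91976 - 238175 = -330151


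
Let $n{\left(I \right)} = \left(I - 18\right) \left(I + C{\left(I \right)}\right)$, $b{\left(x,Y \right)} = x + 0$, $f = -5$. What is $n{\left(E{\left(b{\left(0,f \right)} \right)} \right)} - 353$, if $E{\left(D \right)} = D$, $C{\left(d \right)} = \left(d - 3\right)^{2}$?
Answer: $-515$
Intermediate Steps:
$C{\left(d \right)} = \left(-3 + d\right)^{2}$
$b{\left(x,Y \right)} = x$
$n{\left(I \right)} = \left(-18 + I\right) \left(I + \left(-3 + I\right)^{2}\right)$ ($n{\left(I \right)} = \left(I - 18\right) \left(I + \left(-3 + I\right)^{2}\right) = \left(-18 + I\right) \left(I + \left(-3 + I\right)^{2}\right)$)
$n{\left(E{\left(b{\left(0,f \right)} \right)} \right)} - 353 = \left(-162 + 0^{3} - 23 \cdot 0^{2} + 99 \cdot 0\right) - 353 = \left(-162 + 0 - 0 + 0\right) - 353 = \left(-162 + 0 + 0 + 0\right) - 353 = -162 - 353 = -515$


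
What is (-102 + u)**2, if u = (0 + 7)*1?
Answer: 9025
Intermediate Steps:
u = 7 (u = 7*1 = 7)
(-102 + u)**2 = (-102 + 7)**2 = (-95)**2 = 9025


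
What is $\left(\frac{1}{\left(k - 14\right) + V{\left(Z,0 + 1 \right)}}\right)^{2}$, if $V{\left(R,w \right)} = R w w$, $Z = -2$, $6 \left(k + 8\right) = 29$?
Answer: $\frac{36}{13225} \approx 0.0027221$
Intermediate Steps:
$k = - \frac{19}{6}$ ($k = -8 + \frac{1}{6} \cdot 29 = -8 + \frac{29}{6} = - \frac{19}{6} \approx -3.1667$)
$V{\left(R,w \right)} = R w^{2}$
$\left(\frac{1}{\left(k - 14\right) + V{\left(Z,0 + 1 \right)}}\right)^{2} = \left(\frac{1}{\left(- \frac{19}{6} - 14\right) - 2 \left(0 + 1\right)^{2}}\right)^{2} = \left(\frac{1}{- \frac{103}{6} - 2 \cdot 1^{2}}\right)^{2} = \left(\frac{1}{- \frac{103}{6} - 2}\right)^{2} = \left(\frac{1}{- \frac{115}{6}}\right)^{2} = \left(- \frac{6}{115}\right)^{2} = \frac{36}{13225}$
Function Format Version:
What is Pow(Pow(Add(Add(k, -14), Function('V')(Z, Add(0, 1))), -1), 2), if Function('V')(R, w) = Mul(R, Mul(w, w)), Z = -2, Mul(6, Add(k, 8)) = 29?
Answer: Rational(36, 13225) ≈ 0.0027221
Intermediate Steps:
k = Rational(-19, 6) (k = Add(-8, Mul(Rational(1, 6), 29)) = Add(-8, Rational(29, 6)) = Rational(-19, 6) ≈ -3.1667)
Function('V')(R, w) = Mul(R, Pow(w, 2))
Pow(Pow(Add(Add(k, -14), Function('V')(Z, Add(0, 1))), -1), 2) = Pow(Pow(Add(Add(Rational(-19, 6), -14), Mul(-2, Pow(Add(0, 1), 2))), -1), 2) = Pow(Pow(Add(Rational(-103, 6), Mul(-2, Pow(1, 2))), -1), 2) = Pow(Pow(Add(Rational(-103, 6), Mul(-2, 1)), -1), 2) = Pow(Pow(Add(Rational(-103, 6), -2), -1), 2) = Pow(Pow(Rational(-115, 6), -1), 2) = Pow(Rational(-6, 115), 2) = Rational(36, 13225)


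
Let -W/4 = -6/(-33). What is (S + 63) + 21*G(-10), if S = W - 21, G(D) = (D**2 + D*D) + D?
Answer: 44344/11 ≈ 4031.3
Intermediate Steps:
W = -8/11 (W = -(-24)/(-33) = -(-24)*(-1)/33 = -4*2/11 = -8/11 ≈ -0.72727)
G(D) = D + 2*D**2 (G(D) = (D**2 + D**2) + D = 2*D**2 + D = D + 2*D**2)
S = -239/11 (S = -8/11 - 21 = -239/11 ≈ -21.727)
(S + 63) + 21*G(-10) = (-239/11 + 63) + 21*(-10*(1 + 2*(-10))) = 454/11 + 21*(-10*(1 - 20)) = 454/11 + 21*(-10*(-19)) = 454/11 + 21*190 = 454/11 + 3990 = 44344/11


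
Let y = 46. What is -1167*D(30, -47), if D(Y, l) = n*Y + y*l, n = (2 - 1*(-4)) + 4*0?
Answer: 2312994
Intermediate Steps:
n = 6 (n = (2 + 4) + 0 = 6 + 0 = 6)
D(Y, l) = 6*Y + 46*l
-1167*D(30, -47) = -1167*(6*30 + 46*(-47)) = -1167*(180 - 2162) = -1167*(-1982) = 2312994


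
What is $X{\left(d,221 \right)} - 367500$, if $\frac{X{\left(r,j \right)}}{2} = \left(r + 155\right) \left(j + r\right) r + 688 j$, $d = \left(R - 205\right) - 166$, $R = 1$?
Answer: $-23769304$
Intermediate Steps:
$d = -370$ ($d = \left(1 - 205\right) - 166 = -204 - 166 = -370$)
$X{\left(r,j \right)} = 1376 j + 2 r \left(155 + r\right) \left(j + r\right)$ ($X{\left(r,j \right)} = 2 \left(\left(r + 155\right) \left(j + r\right) r + 688 j\right) = 2 \left(\left(155 + r\right) \left(j + r\right) r + 688 j\right) = 2 \left(r \left(155 + r\right) \left(j + r\right) + 688 j\right) = 2 \left(688 j + r \left(155 + r\right) \left(j + r\right)\right) = 1376 j + 2 r \left(155 + r\right) \left(j + r\right)$)
$X{\left(d,221 \right)} - 367500 = \left(2 \left(-370\right)^{3} + 310 \left(-370\right)^{2} + 1376 \cdot 221 + 2 \cdot 221 \left(-370\right)^{2} + 310 \cdot 221 \left(-370\right)\right) - 367500 = \left(2 \left(-50653000\right) + 310 \cdot 136900 + 304096 + 2 \cdot 221 \cdot 136900 - 25348700\right) - 367500 = \left(-101306000 + 42439000 + 304096 + 60509800 - 25348700\right) - 367500 = -23401804 - 367500 = -23769304$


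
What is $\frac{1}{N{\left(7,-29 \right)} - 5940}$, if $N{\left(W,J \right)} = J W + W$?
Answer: $- \frac{1}{6136} \approx -0.00016297$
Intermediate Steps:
$N{\left(W,J \right)} = W + J W$
$\frac{1}{N{\left(7,-29 \right)} - 5940} = \frac{1}{7 \left(1 - 29\right) - 5940} = \frac{1}{7 \left(-28\right) - 5940} = \frac{1}{-196 - 5940} = \frac{1}{-6136} = - \frac{1}{6136}$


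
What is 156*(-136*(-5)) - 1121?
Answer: 104959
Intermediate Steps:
156*(-136*(-5)) - 1121 = 156*680 - 1121 = 106080 - 1121 = 104959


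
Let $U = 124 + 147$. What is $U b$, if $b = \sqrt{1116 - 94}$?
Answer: $271 \sqrt{1022} \approx 8663.5$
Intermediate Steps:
$b = \sqrt{1022} \approx 31.969$
$U = 271$
$U b = 271 \sqrt{1022}$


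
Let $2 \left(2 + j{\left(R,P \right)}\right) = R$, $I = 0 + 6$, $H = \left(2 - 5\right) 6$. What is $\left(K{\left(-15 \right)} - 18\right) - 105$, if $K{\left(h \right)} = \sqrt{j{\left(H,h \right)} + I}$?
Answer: $-123 + i \sqrt{5} \approx -123.0 + 2.2361 i$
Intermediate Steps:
$H = -18$ ($H = \left(-3\right) 6 = -18$)
$I = 6$
$j{\left(R,P \right)} = -2 + \frac{R}{2}$
$K{\left(h \right)} = i \sqrt{5}$ ($K{\left(h \right)} = \sqrt{\left(-2 + \frac{1}{2} \left(-18\right)\right) + 6} = \sqrt{\left(-2 - 9\right) + 6} = \sqrt{-11 + 6} = \sqrt{-5} = i \sqrt{5}$)
$\left(K{\left(-15 \right)} - 18\right) - 105 = \left(i \sqrt{5} - 18\right) - 105 = \left(-18 + i \sqrt{5}\right) - 105 = -123 + i \sqrt{5}$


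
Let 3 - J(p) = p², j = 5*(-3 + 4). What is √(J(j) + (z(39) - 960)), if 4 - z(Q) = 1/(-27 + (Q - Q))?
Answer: I*√79215/9 ≈ 31.272*I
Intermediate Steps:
z(Q) = 109/27 (z(Q) = 4 - 1/(-27 + (Q - Q)) = 4 - 1/(-27 + 0) = 4 - 1/(-27) = 4 - 1*(-1/27) = 4 + 1/27 = 109/27)
j = 5 (j = 5*1 = 5)
J(p) = 3 - p²
√(J(j) + (z(39) - 960)) = √((3 - 1*5²) + (109/27 - 960)) = √((3 - 1*25) - 25811/27) = √((3 - 25) - 25811/27) = √(-22 - 25811/27) = √(-26405/27) = I*√79215/9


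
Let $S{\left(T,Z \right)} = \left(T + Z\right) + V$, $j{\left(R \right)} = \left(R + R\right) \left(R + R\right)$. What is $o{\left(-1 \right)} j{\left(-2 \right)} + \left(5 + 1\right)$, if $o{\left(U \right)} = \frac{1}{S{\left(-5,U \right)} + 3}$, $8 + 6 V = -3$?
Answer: $\frac{78}{29} \approx 2.6897$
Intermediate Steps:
$V = - \frac{11}{6}$ ($V = - \frac{4}{3} + \frac{1}{6} \left(-3\right) = - \frac{4}{3} - \frac{1}{2} = - \frac{11}{6} \approx -1.8333$)
$j{\left(R \right)} = 4 R^{2}$ ($j{\left(R \right)} = 2 R 2 R = 4 R^{2}$)
$S{\left(T,Z \right)} = - \frac{11}{6} + T + Z$ ($S{\left(T,Z \right)} = \left(T + Z\right) - \frac{11}{6} = - \frac{11}{6} + T + Z$)
$o{\left(U \right)} = \frac{1}{- \frac{23}{6} + U}$ ($o{\left(U \right)} = \frac{1}{\left(- \frac{11}{6} - 5 + U\right) + 3} = \frac{1}{\left(- \frac{41}{6} + U\right) + 3} = \frac{1}{- \frac{23}{6} + U}$)
$o{\left(-1 \right)} j{\left(-2 \right)} + \left(5 + 1\right) = \frac{6}{-23 + 6 \left(-1\right)} 4 \left(-2\right)^{2} + \left(5 + 1\right) = \frac{6}{-23 - 6} \cdot 4 \cdot 4 + 6 = \frac{6}{-29} \cdot 16 + 6 = 6 \left(- \frac{1}{29}\right) 16 + 6 = \left(- \frac{6}{29}\right) 16 + 6 = - \frac{96}{29} + 6 = \frac{78}{29}$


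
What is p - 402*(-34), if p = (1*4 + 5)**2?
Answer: 13749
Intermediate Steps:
p = 81 (p = (4 + 5)**2 = 9**2 = 81)
p - 402*(-34) = 81 - 402*(-34) = 81 + 13668 = 13749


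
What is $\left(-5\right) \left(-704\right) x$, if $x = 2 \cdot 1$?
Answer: $7040$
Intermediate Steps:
$x = 2$
$\left(-5\right) \left(-704\right) x = \left(-5\right) \left(-704\right) 2 = 3520 \cdot 2 = 7040$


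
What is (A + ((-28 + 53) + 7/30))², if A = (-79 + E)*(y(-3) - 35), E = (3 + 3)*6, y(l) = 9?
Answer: 1176284209/900 ≈ 1.3070e+6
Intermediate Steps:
E = 36 (E = 6*6 = 36)
A = 1118 (A = (-79 + 36)*(9 - 35) = -43*(-26) = 1118)
(A + ((-28 + 53) + 7/30))² = (1118 + ((-28 + 53) + 7/30))² = (1118 + (25 + 7*(1/30)))² = (1118 + (25 + 7/30))² = (1118 + 757/30)² = (34297/30)² = 1176284209/900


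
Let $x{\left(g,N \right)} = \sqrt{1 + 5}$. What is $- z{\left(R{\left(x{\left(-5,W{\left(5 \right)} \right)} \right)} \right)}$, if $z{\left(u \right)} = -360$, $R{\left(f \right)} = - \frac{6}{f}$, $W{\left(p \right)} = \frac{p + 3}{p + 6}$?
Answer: $360$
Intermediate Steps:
$W{\left(p \right)} = \frac{3 + p}{6 + p}$
$x{\left(g,N \right)} = \sqrt{6}$
$- z{\left(R{\left(x{\left(-5,W{\left(5 \right)} \right)} \right)} \right)} = \left(-1\right) \left(-360\right) = 360$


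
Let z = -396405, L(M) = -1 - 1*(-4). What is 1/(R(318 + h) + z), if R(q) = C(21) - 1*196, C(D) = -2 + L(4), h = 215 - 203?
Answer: -1/396600 ≈ -2.5214e-6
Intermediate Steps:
L(M) = 3 (L(M) = -1 + 4 = 3)
h = 12
C(D) = 1 (C(D) = -2 + 3 = 1)
R(q) = -195 (R(q) = 1 - 1*196 = 1 - 196 = -195)
1/(R(318 + h) + z) = 1/(-195 - 396405) = 1/(-396600) = -1/396600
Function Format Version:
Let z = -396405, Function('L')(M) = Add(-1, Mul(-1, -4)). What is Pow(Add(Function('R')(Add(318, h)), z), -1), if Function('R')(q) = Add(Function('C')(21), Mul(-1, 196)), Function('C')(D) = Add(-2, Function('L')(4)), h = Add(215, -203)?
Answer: Rational(-1, 396600) ≈ -2.5214e-6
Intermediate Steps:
Function('L')(M) = 3 (Function('L')(M) = Add(-1, 4) = 3)
h = 12
Function('C')(D) = 1 (Function('C')(D) = Add(-2, 3) = 1)
Function('R')(q) = -195 (Function('R')(q) = Add(1, Mul(-1, 196)) = Add(1, -196) = -195)
Pow(Add(Function('R')(Add(318, h)), z), -1) = Pow(Add(-195, -396405), -1) = Pow(-396600, -1) = Rational(-1, 396600)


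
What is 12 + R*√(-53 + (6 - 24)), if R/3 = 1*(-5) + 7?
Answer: 12 + 6*I*√71 ≈ 12.0 + 50.557*I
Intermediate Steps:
R = 6 (R = 3*(1*(-5) + 7) = 3*(-5 + 7) = 3*2 = 6)
12 + R*√(-53 + (6 - 24)) = 12 + 6*√(-53 + (6 - 24)) = 12 + 6*√(-53 - 18) = 12 + 6*√(-71) = 12 + 6*(I*√71) = 12 + 6*I*√71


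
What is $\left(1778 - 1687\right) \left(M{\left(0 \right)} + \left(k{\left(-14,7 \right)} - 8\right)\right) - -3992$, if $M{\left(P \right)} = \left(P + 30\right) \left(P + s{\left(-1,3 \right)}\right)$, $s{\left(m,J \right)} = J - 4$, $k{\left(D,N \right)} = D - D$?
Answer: $534$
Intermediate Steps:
$k{\left(D,N \right)} = 0$
$s{\left(m,J \right)} = -4 + J$
$M{\left(P \right)} = \left(-1 + P\right) \left(30 + P\right)$ ($M{\left(P \right)} = \left(P + 30\right) \left(P + \left(-4 + 3\right)\right) = \left(30 + P\right) \left(P - 1\right) = \left(30 + P\right) \left(-1 + P\right) = \left(-1 + P\right) \left(30 + P\right)$)
$\left(1778 - 1687\right) \left(M{\left(0 \right)} + \left(k{\left(-14,7 \right)} - 8\right)\right) - -3992 = \left(1778 - 1687\right) \left(\left(-30 + 0^{2} + 29 \cdot 0\right) + \left(0 - 8\right)\right) - -3992 = 91 \left(\left(-30 + 0 + 0\right) + \left(0 - 8\right)\right) + 3992 = 91 \left(-30 - 8\right) + 3992 = 91 \left(-38\right) + 3992 = -3458 + 3992 = 534$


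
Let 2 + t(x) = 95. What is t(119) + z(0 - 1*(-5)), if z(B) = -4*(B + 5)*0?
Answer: 93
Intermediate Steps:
t(x) = 93 (t(x) = -2 + 95 = 93)
z(B) = 0 (z(B) = -4*(5 + B)*0 = (-20 - 4*B)*0 = 0)
t(119) + z(0 - 1*(-5)) = 93 + 0 = 93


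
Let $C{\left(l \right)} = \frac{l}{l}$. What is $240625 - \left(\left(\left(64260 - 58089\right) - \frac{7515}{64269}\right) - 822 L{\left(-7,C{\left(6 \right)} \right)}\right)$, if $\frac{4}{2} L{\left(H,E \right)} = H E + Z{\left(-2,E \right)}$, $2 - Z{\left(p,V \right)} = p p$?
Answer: $\frac{1647822290}{7141} \approx 2.3076 \cdot 10^{5}$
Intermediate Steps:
$Z{\left(p,V \right)} = 2 - p^{2}$ ($Z{\left(p,V \right)} = 2 - p p = 2 - p^{2}$)
$C{\left(l \right)} = 1$
$L{\left(H,E \right)} = -1 + \frac{E H}{2}$ ($L{\left(H,E \right)} = \frac{H E + \left(2 - \left(-2\right)^{2}\right)}{2} = \frac{E H + \left(2 - 4\right)}{2} = \frac{E H - 2}{2} = \frac{-2 + E H}{2} = -1 + \frac{E H}{2}$)
$240625 - \left(\left(\left(64260 - 58089\right) - \frac{7515}{64269}\right) - 822 L{\left(-7,C{\left(6 \right)} \right)}\right) = 240625 - \left(\left(\left(64260 - 58089\right) - \frac{7515}{64269}\right) - 822 \left(-1 + \frac{1}{2} \cdot 1 \left(-7\right)\right)\right) = 240625 - \left(\left(6171 - \frac{835}{7141}\right) - 822 \left(-1 - \frac{7}{2}\right)\right) = 240625 - \left(\left(6171 - \frac{835}{7141}\right) - -3699\right) = 240625 - \left(\frac{44066276}{7141} + 3699\right) = 240625 - \frac{70480835}{7141} = \frac{1647822290}{7141}$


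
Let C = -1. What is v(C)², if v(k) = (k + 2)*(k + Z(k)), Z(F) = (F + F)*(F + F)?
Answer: 9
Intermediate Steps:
Z(F) = 4*F² (Z(F) = (2*F)*(2*F) = 4*F²)
v(k) = (2 + k)*(k + 4*k²) (v(k) = (k + 2)*(k + 4*k²) = (2 + k)*(k + 4*k²))
v(C)² = (-(2 + 4*(-1)² + 9*(-1)))² = (-(2 + 4*1 - 9))² = (-(2 + 4 - 9))² = (-1*(-3))² = 3² = 9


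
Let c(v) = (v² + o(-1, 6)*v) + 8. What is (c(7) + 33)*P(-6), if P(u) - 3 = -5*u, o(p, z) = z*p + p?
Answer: 1353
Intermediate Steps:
o(p, z) = p + p*z (o(p, z) = p*z + p = p + p*z)
P(u) = 3 - 5*u
c(v) = 8 + v² - 7*v (c(v) = (v² + (-(1 + 6))*v) + 8 = (v² + (-1*7)*v) + 8 = (v² - 7*v) + 8 = 8 + v² - 7*v)
(c(7) + 33)*P(-6) = ((8 + 7² - 7*7) + 33)*(3 - 5*(-6)) = ((8 + 49 - 49) + 33)*(3 + 30) = (8 + 33)*33 = 41*33 = 1353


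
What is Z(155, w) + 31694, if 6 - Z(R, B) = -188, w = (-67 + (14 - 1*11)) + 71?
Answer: 31888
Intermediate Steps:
w = 7 (w = (-67 + (14 - 11)) + 71 = (-67 + 3) + 71 = -64 + 71 = 7)
Z(R, B) = 194 (Z(R, B) = 6 - 1*(-188) = 6 + 188 = 194)
Z(155, w) + 31694 = 194 + 31694 = 31888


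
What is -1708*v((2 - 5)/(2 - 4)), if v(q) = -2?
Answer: 3416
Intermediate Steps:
-1708*v((2 - 5)/(2 - 4)) = -1708*(-2) = 3416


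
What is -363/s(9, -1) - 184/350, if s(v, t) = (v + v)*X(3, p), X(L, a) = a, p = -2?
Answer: 20071/2100 ≈ 9.5576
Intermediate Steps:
s(v, t) = -4*v (s(v, t) = (v + v)*(-2) = (2*v)*(-2) = -4*v)
-363/s(9, -1) - 184/350 = -363/((-4*9)) - 184/350 = -363/(-36) - 184*1/350 = -363*(-1/36) - 92/175 = 121/12 - 92/175 = 20071/2100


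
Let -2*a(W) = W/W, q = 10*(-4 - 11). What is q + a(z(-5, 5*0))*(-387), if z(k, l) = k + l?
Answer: 87/2 ≈ 43.500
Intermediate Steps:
q = -150 (q = 10*(-15) = -150)
a(W) = -½ (a(W) = -W/(2*W) = -½*1 = -½)
q + a(z(-5, 5*0))*(-387) = -150 - ½*(-387) = -150 + 387/2 = 87/2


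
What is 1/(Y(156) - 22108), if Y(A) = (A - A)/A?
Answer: -1/22108 ≈ -4.5232e-5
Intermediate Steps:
Y(A) = 0 (Y(A) = 0/A = 0)
1/(Y(156) - 22108) = 1/(0 - 22108) = 1/(-22108) = -1/22108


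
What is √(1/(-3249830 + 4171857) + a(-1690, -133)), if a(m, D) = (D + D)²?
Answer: √60152066356231151/922027 ≈ 266.00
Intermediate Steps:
a(m, D) = 4*D² (a(m, D) = (2*D)² = 4*D²)
√(1/(-3249830 + 4171857) + a(-1690, -133)) = √(1/(-3249830 + 4171857) + 4*(-133)²) = √(1/922027 + 4*17689) = √(1/922027 + 70756) = √(65238942413/922027) = √60152066356231151/922027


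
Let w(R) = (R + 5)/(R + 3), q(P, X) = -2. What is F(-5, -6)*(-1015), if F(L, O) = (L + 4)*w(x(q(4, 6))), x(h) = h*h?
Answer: 1305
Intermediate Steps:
x(h) = h**2
w(R) = (5 + R)/(3 + R)
F(L, O) = 36/7 + 9*L/7 (F(L, O) = (L + 4)*((5 + (-2)**2)/(3 + (-2)**2)) = (4 + L)*((5 + 4)/(3 + 4)) = (4 + L)*(9/7) = 36/7 + 9*L/7)
F(-5, -6)*(-1015) = (36/7 + (9/7)*(-5))*(-1015) = (36/7 - 45/7)*(-1015) = -9/7*(-1015) = 1305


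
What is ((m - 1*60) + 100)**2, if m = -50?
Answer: 100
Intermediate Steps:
((m - 1*60) + 100)**2 = ((-50 - 1*60) + 100)**2 = ((-50 - 60) + 100)**2 = (-110 + 100)**2 = (-10)**2 = 100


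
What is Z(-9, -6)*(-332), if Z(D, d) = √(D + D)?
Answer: -996*I*√2 ≈ -1408.6*I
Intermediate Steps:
Z(D, d) = √2*√D (Z(D, d) = √(2*D) = √2*√D)
Z(-9, -6)*(-332) = (√2*√(-9))*(-332) = (√2*(3*I))*(-332) = (3*I*√2)*(-332) = -996*I*√2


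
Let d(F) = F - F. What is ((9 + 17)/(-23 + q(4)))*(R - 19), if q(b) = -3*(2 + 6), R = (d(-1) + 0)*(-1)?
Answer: 494/47 ≈ 10.511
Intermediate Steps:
d(F) = 0
R = 0 (R = (0 + 0)*(-1) = 0*(-1) = 0)
q(b) = -24 (q(b) = -3*8 = -24)
((9 + 17)/(-23 + q(4)))*(R - 19) = ((9 + 17)/(-23 - 24))*(0 - 19) = (26/(-47))*(-19) = (26*(-1/47))*(-19) = -26/47*(-19) = 494/47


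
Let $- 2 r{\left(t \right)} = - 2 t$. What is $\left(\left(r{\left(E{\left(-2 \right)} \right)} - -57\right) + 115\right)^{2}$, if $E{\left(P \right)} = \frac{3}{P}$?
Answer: $\frac{116281}{4} \approx 29070.0$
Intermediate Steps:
$r{\left(t \right)} = t$ ($r{\left(t \right)} = - \frac{\left(-2\right) t}{2} = t$)
$\left(\left(r{\left(E{\left(-2 \right)} \right)} - -57\right) + 115\right)^{2} = \left(\left(\frac{3}{-2} - -57\right) + 115\right)^{2} = \left(\left(3 \left(- \frac{1}{2}\right) + 57\right) + 115\right)^{2} = \left(\left(- \frac{3}{2} + 57\right) + 115\right)^{2} = \left(\frac{111}{2} + 115\right)^{2} = \left(\frac{341}{2}\right)^{2} = \frac{116281}{4}$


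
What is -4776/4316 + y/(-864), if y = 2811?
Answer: -1354895/310752 ≈ -4.3601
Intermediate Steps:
-4776/4316 + y/(-864) = -4776/4316 + 2811/(-864) = -4776*1/4316 + 2811*(-1/864) = -1194/1079 - 937/288 = -1354895/310752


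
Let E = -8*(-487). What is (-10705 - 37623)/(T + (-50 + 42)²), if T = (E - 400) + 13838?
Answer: -24164/8699 ≈ -2.7778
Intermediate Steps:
E = 3896
T = 17334 (T = (3896 - 400) + 13838 = 3496 + 13838 = 17334)
(-10705 - 37623)/(T + (-50 + 42)²) = (-10705 - 37623)/(17334 + (-50 + 42)²) = -48328/(17334 + (-8)²) = -48328/(17334 + 64) = -48328/17398 = -48328*1/17398 = -24164/8699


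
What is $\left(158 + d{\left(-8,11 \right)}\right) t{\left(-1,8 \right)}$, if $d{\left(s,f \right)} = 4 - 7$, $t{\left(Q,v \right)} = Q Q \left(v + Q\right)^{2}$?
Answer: $7595$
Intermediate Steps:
$t{\left(Q,v \right)} = Q^{2} \left(Q + v\right)^{2}$
$d{\left(s,f \right)} = -3$ ($d{\left(s,f \right)} = 4 - 7 = -3$)
$\left(158 + d{\left(-8,11 \right)}\right) t{\left(-1,8 \right)} = \left(158 - 3\right) \left(-1\right)^{2} \left(-1 + 8\right)^{2} = 155 \cdot 1 \cdot 7^{2} = 155 \cdot 1 \cdot 49 = 155 \cdot 49 = 7595$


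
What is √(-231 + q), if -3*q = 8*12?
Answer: I*√263 ≈ 16.217*I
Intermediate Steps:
q = -32 (q = -8*12/3 = -⅓*96 = -32)
√(-231 + q) = √(-231 - 32) = √(-263) = I*√263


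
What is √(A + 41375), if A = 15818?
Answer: √57193 ≈ 239.15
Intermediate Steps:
√(A + 41375) = √(15818 + 41375) = √57193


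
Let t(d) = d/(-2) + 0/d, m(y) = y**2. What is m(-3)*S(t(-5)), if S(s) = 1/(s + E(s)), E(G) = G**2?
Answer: 36/35 ≈ 1.0286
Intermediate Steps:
t(d) = -d/2 (t(d) = d*(-1/2) + 0 = -d/2 + 0 = -d/2)
S(s) = 1/(s + s**2)
m(-3)*S(t(-5)) = (-3)**2*(1/(((-1/2*(-5)))*(1 - 1/2*(-5)))) = 9*(1/((5/2)*(1 + 5/2))) = 9*(2/(5*(7/2))) = 9*((2/5)*(2/7)) = 9*(4/35) = 36/35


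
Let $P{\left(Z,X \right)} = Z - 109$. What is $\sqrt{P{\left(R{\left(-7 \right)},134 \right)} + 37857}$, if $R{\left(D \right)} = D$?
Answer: $\sqrt{37741} \approx 194.27$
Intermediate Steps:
$P{\left(Z,X \right)} = -109 + Z$
$\sqrt{P{\left(R{\left(-7 \right)},134 \right)} + 37857} = \sqrt{\left(-109 - 7\right) + 37857} = \sqrt{-116 + 37857} = \sqrt{37741}$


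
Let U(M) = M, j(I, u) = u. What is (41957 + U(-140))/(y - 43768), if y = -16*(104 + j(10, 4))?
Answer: -41817/45496 ≈ -0.91914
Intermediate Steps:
y = -1728 (y = -16*(104 + 4) = -16*108 = -1728)
(41957 + U(-140))/(y - 43768) = (41957 - 140)/(-1728 - 43768) = 41817/(-45496) = 41817*(-1/45496) = -41817/45496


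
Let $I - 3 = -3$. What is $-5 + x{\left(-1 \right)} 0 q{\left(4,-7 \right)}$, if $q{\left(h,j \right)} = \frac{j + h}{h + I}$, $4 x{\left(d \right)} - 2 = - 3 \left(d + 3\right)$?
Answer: $-5$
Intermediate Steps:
$I = 0$ ($I = 3 - 3 = 0$)
$x{\left(d \right)} = - \frac{7}{4} - \frac{3 d}{4}$ ($x{\left(d \right)} = \frac{1}{2} + \frac{\left(-3\right) \left(d + 3\right)}{4} = \frac{1}{2} + \frac{\left(-3\right) \left(3 + d\right)}{4} = \frac{1}{2} + \frac{-9 - 3 d}{4} = \frac{1}{2} - \left(\frac{9}{4} + \frac{3 d}{4}\right) = - \frac{7}{4} - \frac{3 d}{4}$)
$q{\left(h,j \right)} = \frac{h + j}{h}$ ($q{\left(h,j \right)} = \frac{j + h}{h + 0} = \frac{h + j}{h}$)
$-5 + x{\left(-1 \right)} 0 q{\left(4,-7 \right)} = -5 + \left(- \frac{7}{4} - - \frac{3}{4}\right) 0 \frac{4 - 7}{4} = -5 + \left(- \frac{7}{4} + \frac{3}{4}\right) 0 \cdot \frac{1}{4} \left(-3\right) = -5 + \left(-1\right) 0 \left(- \frac{3}{4}\right) = -5 + 0 \left(- \frac{3}{4}\right) = -5 + 0 = -5$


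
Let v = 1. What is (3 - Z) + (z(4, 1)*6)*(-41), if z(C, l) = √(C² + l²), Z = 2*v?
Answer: 1 - 246*√17 ≈ -1013.3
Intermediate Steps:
Z = 2 (Z = 2*1 = 2)
(3 - Z) + (z(4, 1)*6)*(-41) = (3 - 1*2) + (√(4² + 1²)*6)*(-41) = (3 - 2) + (√(16 + 1)*6)*(-41) = 1 + (√17*6)*(-41) = 1 + (6*√17)*(-41) = 1 - 246*√17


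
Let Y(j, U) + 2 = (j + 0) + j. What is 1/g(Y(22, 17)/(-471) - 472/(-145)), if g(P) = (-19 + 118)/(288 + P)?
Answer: 6628394/2253735 ≈ 2.9411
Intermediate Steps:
Y(j, U) = -2 + 2*j (Y(j, U) = -2 + ((j + 0) + j) = -2 + (j + j) = -2 + 2*j)
g(P) = 99/(288 + P)
1/g(Y(22, 17)/(-471) - 472/(-145)) = 1/(99/(288 + ((-2 + 2*22)/(-471) - 472/(-145)))) = 1/(99/(288 + ((-2 + 44)*(-1/471) - 472*(-1/145)))) = 1/(99/(288 + (42*(-1/471) + 472/145))) = 1/(99/(288 + (-14/157 + 472/145))) = 1/(99/(288 + 72074/22765)) = 1/(99/(6628394/22765)) = 1/(99*(22765/6628394)) = 1/(2253735/6628394) = 6628394/2253735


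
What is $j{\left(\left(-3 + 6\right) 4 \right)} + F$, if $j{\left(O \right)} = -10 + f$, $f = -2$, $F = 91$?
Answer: $79$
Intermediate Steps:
$j{\left(O \right)} = -12$ ($j{\left(O \right)} = -10 - 2 = -12$)
$j{\left(\left(-3 + 6\right) 4 \right)} + F = -12 + 91 = 79$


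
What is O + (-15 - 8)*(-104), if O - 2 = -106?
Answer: 2288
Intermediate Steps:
O = -104 (O = 2 - 106 = -104)
O + (-15 - 8)*(-104) = -104 + (-15 - 8)*(-104) = -104 - 23*(-104) = -104 + 2392 = 2288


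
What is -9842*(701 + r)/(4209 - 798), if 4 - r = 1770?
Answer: 3493910/1137 ≈ 3072.9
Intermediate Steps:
r = -1766 (r = 4 - 1*1770 = 4 - 1770 = -1766)
-9842*(701 + r)/(4209 - 798) = -9842*(701 - 1766)/(4209 - 798) = -9842/(3411/(-1065)) = -9842/(3411*(-1/1065)) = -9842/(-1137/355) = -9842*(-355/1137) = 3493910/1137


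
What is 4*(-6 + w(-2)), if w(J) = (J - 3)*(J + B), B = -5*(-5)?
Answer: -484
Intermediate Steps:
B = 25
w(J) = (-3 + J)*(25 + J) (w(J) = (J - 3)*(J + 25) = (-3 + J)*(25 + J))
4*(-6 + w(-2)) = 4*(-6 + (-75 + (-2)² + 22*(-2))) = 4*(-6 + (-75 + 4 - 44)) = 4*(-6 - 115) = 4*(-121) = -484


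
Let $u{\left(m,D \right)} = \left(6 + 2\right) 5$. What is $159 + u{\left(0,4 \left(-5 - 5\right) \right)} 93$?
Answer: $3879$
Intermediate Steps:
$u{\left(m,D \right)} = 40$ ($u{\left(m,D \right)} = 8 \cdot 5 = 40$)
$159 + u{\left(0,4 \left(-5 - 5\right) \right)} 93 = 159 + 40 \cdot 93 = 159 + 3720 = 3879$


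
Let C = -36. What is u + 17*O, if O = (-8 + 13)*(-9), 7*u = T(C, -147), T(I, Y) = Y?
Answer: -786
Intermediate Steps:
u = -21 (u = (⅐)*(-147) = -21)
O = -45 (O = 5*(-9) = -45)
u + 17*O = -21 + 17*(-45) = -21 - 765 = -786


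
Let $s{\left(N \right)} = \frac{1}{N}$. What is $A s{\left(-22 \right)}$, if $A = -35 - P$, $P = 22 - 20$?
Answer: $\frac{37}{22} \approx 1.6818$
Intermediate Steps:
$P = 2$
$A = -37$ ($A = -35 - 2 = -37$)
$A s{\left(-22 \right)} = - \frac{37}{-22} = \left(-37\right) \left(- \frac{1}{22}\right) = \frac{37}{22}$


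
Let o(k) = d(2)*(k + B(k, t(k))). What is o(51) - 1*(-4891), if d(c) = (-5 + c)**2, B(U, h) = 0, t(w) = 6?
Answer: 5350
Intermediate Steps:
o(k) = 9*k (o(k) = (-5 + 2)**2*(k + 0) = (-3)**2*k = 9*k)
o(51) - 1*(-4891) = 9*51 - 1*(-4891) = 459 + 4891 = 5350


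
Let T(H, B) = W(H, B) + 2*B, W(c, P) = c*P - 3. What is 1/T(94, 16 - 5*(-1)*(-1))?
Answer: 1/1053 ≈ 0.00094967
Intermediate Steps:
W(c, P) = -3 + P*c (W(c, P) = P*c - 3 = -3 + P*c)
T(H, B) = -3 + 2*B + B*H (T(H, B) = (-3 + B*H) + 2*B = -3 + 2*B + B*H)
1/T(94, 16 - 5*(-1)*(-1)) = 1/(-3 + 2*(16 - 5*(-1)*(-1)) + (16 - 5*(-1)*(-1))*94) = 1/(-3 + 2*(16 - (-5)*(-1)) + (16 - (-5)*(-1))*94) = 1/(-3 + 2*(16 - 1*5) + (16 - 1*5)*94) = 1/(-3 + 2*(16 - 5) + (16 - 5)*94) = 1/(-3 + 2*11 + 11*94) = 1/(-3 + 22 + 1034) = 1/1053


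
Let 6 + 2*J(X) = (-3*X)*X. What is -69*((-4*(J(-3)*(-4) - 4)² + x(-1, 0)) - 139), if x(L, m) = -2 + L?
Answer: 1070742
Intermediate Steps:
J(X) = -3 - 3*X²/2 (J(X) = -3 + ((-3*X)*X)/2 = -3 + (-3*X²)/2 = -3 - 3*X²/2)
-69*((-4*(J(-3)*(-4) - 4)² + x(-1, 0)) - 139) = -69*((-4*((-3 - 3/2*(-3)²)*(-4) - 4)² + (-2 - 1)) - 139) = -69*((-4*((-3 - 3/2*9)*(-4) - 4)² - 3) - 139) = -69*((-4*((-3 - 27/2)*(-4) - 4)² - 3) - 139) = -69*((-4*(-33/2*(-4) - 4)² - 3) - 139) = -69*((-4*(66 - 4)² - 3) - 139) = -69*((-4*62² - 3) - 139) = -69*((-4*3844 - 3) - 139) = -69*((-15376 - 3) - 139) = -69*(-15379 - 139) = -69*(-15518) = 1070742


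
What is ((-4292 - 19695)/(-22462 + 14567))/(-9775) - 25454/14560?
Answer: -889016607/508438000 ≈ -1.7485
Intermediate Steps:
((-4292 - 19695)/(-22462 + 14567))/(-9775) - 25454/14560 = -23987/(-7895)*(-1/9775) - 25454*1/14560 = -23987*(-1/7895)*(-1/9775) - 979/560 = (23987/7895)*(-1/9775) - 979/560 = -1411/4539625 - 979/560 = -889016607/508438000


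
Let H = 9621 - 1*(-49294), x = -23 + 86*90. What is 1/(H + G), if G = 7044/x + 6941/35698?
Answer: 275481466/16230295589799 ≈ 1.6973e-5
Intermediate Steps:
x = 7717 (x = -23 + 7740 = 7717)
H = 58915 (H = 9621 + 49294 = 58915)
G = 305020409/275481466 (G = 7044/7717 + 6941/35698 = 305020409/275481466 ≈ 1.1072)
1/(H + G) = 1/(58915 + 305020409/275481466) = 1/(16230295589799/275481466) = 275481466/16230295589799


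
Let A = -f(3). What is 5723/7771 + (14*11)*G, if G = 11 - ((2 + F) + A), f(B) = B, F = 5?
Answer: 8382861/7771 ≈ 1078.7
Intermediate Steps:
A = -3 (A = -1*3 = -3)
G = 7 (G = 11 - ((2 + 5) - 3) = 11 - (7 - 3) = 11 - 1*4 = 11 - 4 = 7)
5723/7771 + (14*11)*G = 5723/7771 + (14*11)*7 = 5723*(1/7771) + 154*7 = 5723/7771 + 1078 = 8382861/7771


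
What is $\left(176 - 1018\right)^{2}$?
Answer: $708964$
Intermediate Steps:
$\left(176 - 1018\right)^{2} = \left(-842\right)^{2} = 708964$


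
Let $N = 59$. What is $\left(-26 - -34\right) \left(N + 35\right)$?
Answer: $752$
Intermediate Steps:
$\left(-26 - -34\right) \left(N + 35\right) = \left(-26 - -34\right) \left(59 + 35\right) = \left(-26 + 34\right) 94 = 8 \cdot 94 = 752$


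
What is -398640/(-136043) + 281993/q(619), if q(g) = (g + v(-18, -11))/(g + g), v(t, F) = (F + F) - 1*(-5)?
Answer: 23746924510321/40948943 ≈ 5.7992e+5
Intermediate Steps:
v(t, F) = 5 + 2*F (v(t, F) = 2*F + 5 = 5 + 2*F)
q(g) = (-17 + g)/(2*g) (q(g) = (g + (5 + 2*(-11)))/(g + g) = (g + (5 - 22))/((2*g)) = (g - 17)*(1/(2*g)) = (-17 + g)*(1/(2*g)) = (-17 + g)/(2*g))
-398640/(-136043) + 281993/q(619) = -398640/(-136043) + 281993/(((½)*(-17 + 619)/619)) = -398640*(-1/136043) + 281993/(((½)*(1/619)*602)) = 398640/136043 + 281993/(301/619) = 398640/136043 + 281993*(619/301) = 398640/136043 + 174553667/301 = 23746924510321/40948943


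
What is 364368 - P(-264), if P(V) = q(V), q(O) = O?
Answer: 364632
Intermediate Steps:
P(V) = V
364368 - P(-264) = 364368 - 1*(-264) = 364368 + 264 = 364632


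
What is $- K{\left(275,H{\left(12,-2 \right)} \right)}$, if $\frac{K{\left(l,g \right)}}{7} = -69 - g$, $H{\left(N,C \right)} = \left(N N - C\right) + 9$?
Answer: $1568$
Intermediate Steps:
$H{\left(N,C \right)} = 9 + N^{2} - C$ ($H{\left(N,C \right)} = \left(N^{2} - C\right) + 9 = 9 + N^{2} - C$)
$K{\left(l,g \right)} = -483 - 7 g$ ($K{\left(l,g \right)} = 7 \left(-69 - g\right) = -483 - 7 g$)
$- K{\left(275,H{\left(12,-2 \right)} \right)} = - (-483 - 7 \left(9 + 12^{2} - -2\right)) = - (-483 - 7 \left(9 + 144 + 2\right)) = - (-483 - 1085) = \left(-1\right) \left(-1568\right) = 1568$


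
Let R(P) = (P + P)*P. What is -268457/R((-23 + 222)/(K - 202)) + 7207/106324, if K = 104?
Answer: -137065227366129/4210536724 ≈ -32553.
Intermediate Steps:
R(P) = 2*P² (R(P) = (2*P)*P = 2*P²)
-268457/R((-23 + 222)/(K - 202)) + 7207/106324 = -268457*(104 - 202)²/(2*(-23 + 222)²) + 7207/106324 = -268457/(2*(199/(-98))²) + 7207*(1/106324) = -268457/(2*(199*(-1/98))²) + 7207/106324 = -268457/(2*(-199/98)²) + 7207/106324 = -268457/(2*(39601/9604)) + 7207/106324 = -268457/39601/4802 + 7207/106324 = -268457*4802/39601 + 7207/106324 = -1289130514/39601 + 7207/106324 = -137065227366129/4210536724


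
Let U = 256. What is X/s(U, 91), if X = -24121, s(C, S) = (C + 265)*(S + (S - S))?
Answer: -24121/47411 ≈ -0.50876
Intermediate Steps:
s(C, S) = S*(265 + C) (s(C, S) = (265 + C)*(S + 0) = (265 + C)*S = S*(265 + C))
X/s(U, 91) = -24121*1/(91*(265 + 256)) = -24121/(91*521) = -24121/47411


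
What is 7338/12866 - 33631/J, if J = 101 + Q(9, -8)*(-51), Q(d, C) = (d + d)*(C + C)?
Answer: -162087382/95137637 ≈ -1.7037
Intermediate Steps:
Q(d, C) = 4*C*d (Q(d, C) = (2*d)*(2*C) = 4*C*d)
J = 14789 (J = 101 + (4*(-8)*9)*(-51) = 101 - 288*(-51) = 101 + 14688 = 14789)
7338/12866 - 33631/J = 7338/12866 - 33631/14789 = 7338*(1/12866) - 33631*1/14789 = 3669/6433 - 33631/14789 = -162087382/95137637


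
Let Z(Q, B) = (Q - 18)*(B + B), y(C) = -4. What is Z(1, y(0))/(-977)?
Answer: -136/977 ≈ -0.13920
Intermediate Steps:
Z(Q, B) = 2*B*(-18 + Q) (Z(Q, B) = (-18 + Q)*(2*B) = 2*B*(-18 + Q))
Z(1, y(0))/(-977) = (2*(-4)*(-18 + 1))/(-977) = (2*(-4)*(-17))*(-1/977) = 136*(-1/977) = -136/977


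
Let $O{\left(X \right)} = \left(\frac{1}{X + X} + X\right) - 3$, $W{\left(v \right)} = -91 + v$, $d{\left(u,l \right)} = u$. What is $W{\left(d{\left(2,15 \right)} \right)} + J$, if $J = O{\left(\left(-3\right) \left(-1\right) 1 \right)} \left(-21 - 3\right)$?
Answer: $-93$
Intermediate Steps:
$O{\left(X \right)} = -3 + X + \frac{1}{2 X}$ ($O{\left(X \right)} = \left(\frac{1}{2 X} + X\right) - 3 = \left(X + \frac{1}{2 X}\right) - 3 = -3 + X + \frac{1}{2 X}$)
$J = -4$ ($J = \left(-3 + \left(-3\right) \left(-1\right) 1 + \frac{1}{2 \left(-3\right) \left(-1\right) 1}\right) \left(-21 - 3\right) = \left(-3 + 3 \cdot 1 + \frac{1}{2 \cdot 3 \cdot 1}\right) \left(-24\right) = \left(-3 + 3 + \frac{1}{2 \cdot 3}\right) \left(-24\right) = \left(-3 + 3 + \frac{1}{2} \cdot \frac{1}{3}\right) \left(-24\right) = \left(-3 + 3 + \frac{1}{6}\right) \left(-24\right) = \frac{1}{6} \left(-24\right) = -4$)
$W{\left(d{\left(2,15 \right)} \right)} + J = \left(-91 + 2\right) - 4 = -89 - 4 = -93$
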